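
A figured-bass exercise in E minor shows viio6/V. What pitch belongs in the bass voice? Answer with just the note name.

The applied chord viio6/V is rooted on A#: A#-C#-E.
The figure 6 means first inversion — the third is in the bass.

C#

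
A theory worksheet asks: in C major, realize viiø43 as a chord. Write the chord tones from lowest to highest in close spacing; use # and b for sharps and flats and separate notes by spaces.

F A B D

In C major, the leading tone is B, and the diatonic chord built there is a half-diminished seventh chord.
That chord is spelled B-D-F-A.
With the 43 figure the chord is in second inversion; from the bass F upward in close position it reads F-A-B-D.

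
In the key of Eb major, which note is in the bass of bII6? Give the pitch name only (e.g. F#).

Ab

bII in Eb major has root Fb; the chord is Fb-Ab-Cb.
The figure 6 means first inversion — the third is in the bass.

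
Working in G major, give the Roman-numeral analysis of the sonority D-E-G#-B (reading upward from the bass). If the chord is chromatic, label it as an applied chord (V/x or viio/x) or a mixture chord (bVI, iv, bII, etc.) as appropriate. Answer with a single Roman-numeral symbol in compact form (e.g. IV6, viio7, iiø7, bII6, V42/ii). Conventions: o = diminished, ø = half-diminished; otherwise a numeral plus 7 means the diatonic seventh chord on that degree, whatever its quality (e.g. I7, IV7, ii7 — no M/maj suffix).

V42/ii

The pitches E-G#-B-D form a dominant seventh chord rooted on E.
E is not a diatonic chord root with this quality in G major, but it lies a perfect fifth above A (ii), so the chord functions as an applied dominant of ii.
With D in the bass the chord is in third inversion, so the figured bass is 42.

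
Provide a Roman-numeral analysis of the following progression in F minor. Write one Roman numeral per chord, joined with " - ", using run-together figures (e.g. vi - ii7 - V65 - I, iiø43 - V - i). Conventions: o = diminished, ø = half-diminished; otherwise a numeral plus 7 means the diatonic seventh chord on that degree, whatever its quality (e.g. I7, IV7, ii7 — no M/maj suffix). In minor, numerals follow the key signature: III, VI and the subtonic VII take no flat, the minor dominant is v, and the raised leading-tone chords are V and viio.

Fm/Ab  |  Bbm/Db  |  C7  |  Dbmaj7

Fm/Ab has root F, degree 1 in F minor, so i6.
Bbm/Db: minor triad on Bb = scale degree 4 → iv6.
C7: root C is the dominant; dominant seventh chord there is V7.
Dbmaj7: root Db is the submediant; major seventh chord there is VI7.

i6 - iv6 - V7 - VI7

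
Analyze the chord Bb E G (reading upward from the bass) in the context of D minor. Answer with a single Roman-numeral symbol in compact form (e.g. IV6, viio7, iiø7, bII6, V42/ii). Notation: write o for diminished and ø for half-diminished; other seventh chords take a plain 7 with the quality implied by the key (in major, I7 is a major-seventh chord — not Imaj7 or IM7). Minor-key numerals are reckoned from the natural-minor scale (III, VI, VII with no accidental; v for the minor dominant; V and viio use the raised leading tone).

Stacked in thirds the chord is E-G-Bb: a diminished triad on E.
In D minor, E is the supertonic; the diatonic diminished triad there is iio.
With Bb in the bass the chord is in second inversion, so the figured bass is 64.

iio64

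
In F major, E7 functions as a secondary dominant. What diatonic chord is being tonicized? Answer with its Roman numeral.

The chord is a dominant seventh chord on E.
A dominant resolves down a perfect fifth: E → A. In F major, A is scale degree 3, i.e. iii.

iii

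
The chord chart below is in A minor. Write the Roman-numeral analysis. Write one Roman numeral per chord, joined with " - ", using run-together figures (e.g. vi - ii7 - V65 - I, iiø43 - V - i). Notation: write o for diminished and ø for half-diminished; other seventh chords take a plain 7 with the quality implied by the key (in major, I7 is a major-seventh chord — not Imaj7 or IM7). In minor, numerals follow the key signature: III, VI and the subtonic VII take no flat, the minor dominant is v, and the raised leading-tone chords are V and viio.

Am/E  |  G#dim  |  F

i64 - viio - VI

Am/E: root A is the tonic; minor triad there is i64.
G#dim: diminished triad on G# = scale degree 7 → viio.
F: major triad on F = scale degree 6 → VI.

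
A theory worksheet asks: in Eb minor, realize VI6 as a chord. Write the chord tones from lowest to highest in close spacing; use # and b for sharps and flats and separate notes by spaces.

In Eb minor, scale degree 6 is Cb, and the diatonic chord built there is a major triad.
That chord is spelled Cb-Eb-Gb.
With the 6 figure the chord is in first inversion; from the bass Eb upward in close position it reads Eb-Gb-Cb.

Eb Gb Cb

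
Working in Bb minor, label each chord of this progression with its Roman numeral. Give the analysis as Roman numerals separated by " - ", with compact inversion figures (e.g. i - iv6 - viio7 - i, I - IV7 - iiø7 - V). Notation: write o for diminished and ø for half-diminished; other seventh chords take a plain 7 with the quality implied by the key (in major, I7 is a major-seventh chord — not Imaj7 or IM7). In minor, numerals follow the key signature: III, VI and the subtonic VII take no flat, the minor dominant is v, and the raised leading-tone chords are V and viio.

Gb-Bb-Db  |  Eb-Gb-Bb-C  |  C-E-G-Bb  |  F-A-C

VI - iiø65 - V7/V - V

Gb-Bb-Db: major triad on Gb = scale degree 6 → VI.
Eb-Gb-Bb-C: root C is the supertonic; half-diminished seventh chord there is iiø65.
C-E-G-Bb: a dominant seventh chord on C, the applied dominant of V → V7/V.
F-A-C has root F, degree 5 in Bb minor, so V.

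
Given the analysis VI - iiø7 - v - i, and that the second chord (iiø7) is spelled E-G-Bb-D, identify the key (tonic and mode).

D minor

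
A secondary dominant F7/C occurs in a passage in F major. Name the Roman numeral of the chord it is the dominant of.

IV

The chord is a dominant seventh chord on F.
A dominant resolves down a perfect fifth: F → Bb. In F major, Bb is scale degree 4, i.e. IV.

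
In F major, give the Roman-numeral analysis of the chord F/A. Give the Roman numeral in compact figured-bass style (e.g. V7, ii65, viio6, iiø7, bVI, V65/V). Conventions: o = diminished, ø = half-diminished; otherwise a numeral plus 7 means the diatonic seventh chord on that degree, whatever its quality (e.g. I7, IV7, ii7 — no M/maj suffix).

The pitches F-A-C form a major triad rooted on F.
F is scale degree 1 in F major, and a major triad on that degree is written I.
With A in the bass the chord is in first inversion, so the figured bass is 6.

I6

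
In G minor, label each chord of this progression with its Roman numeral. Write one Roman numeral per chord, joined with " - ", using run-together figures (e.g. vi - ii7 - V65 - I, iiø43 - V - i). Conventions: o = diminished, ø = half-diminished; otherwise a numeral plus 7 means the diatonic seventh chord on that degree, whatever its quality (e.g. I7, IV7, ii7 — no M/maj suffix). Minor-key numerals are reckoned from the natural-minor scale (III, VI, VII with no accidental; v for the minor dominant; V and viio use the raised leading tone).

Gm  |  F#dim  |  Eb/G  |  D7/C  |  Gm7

i - viio - VI6 - V42 - i7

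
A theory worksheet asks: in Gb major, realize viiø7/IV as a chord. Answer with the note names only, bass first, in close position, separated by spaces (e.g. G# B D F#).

Bb Db Fb Ab

The slash marks an applied leading-tone chord: viio of IV. In Gb major, IV is Cb, so the leading tone to it is Bb, a half step below.
Building a half-diminished seventh chord on Bb gives Bb-Db-Fb-Ab.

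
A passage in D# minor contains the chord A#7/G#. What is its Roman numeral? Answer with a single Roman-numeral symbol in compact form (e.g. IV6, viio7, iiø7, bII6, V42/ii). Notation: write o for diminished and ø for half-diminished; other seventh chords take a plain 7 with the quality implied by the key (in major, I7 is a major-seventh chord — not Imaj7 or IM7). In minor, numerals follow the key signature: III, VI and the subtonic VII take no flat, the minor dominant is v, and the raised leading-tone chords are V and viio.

V42

Stacked in thirds the chord is A#-C##-E#-G#: a dominant seventh chord on A#.
In D# minor, A# is the dominant; the diatonic dominant seventh chord there is V7.
With G# in the bass the chord is in third inversion, so the figured bass is 42.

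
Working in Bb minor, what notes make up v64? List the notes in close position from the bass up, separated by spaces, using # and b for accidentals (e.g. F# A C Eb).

C F Ab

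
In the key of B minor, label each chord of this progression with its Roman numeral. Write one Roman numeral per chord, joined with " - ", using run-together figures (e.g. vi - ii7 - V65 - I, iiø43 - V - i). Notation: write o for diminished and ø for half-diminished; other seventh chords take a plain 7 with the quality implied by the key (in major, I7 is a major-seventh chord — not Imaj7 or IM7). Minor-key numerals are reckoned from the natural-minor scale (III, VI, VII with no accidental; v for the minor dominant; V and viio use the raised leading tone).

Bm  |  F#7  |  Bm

i - V7 - i

Bm has root B, degree 1 in B minor, so i.
F#7 has root F#, degree 5 in B minor, so V7.
Bm: root B is the tonic; minor triad there is i.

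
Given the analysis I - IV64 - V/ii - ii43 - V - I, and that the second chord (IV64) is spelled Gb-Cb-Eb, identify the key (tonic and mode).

Gb major

IV64 is given as Gb-Cb-Eb — a major triad with root Cb.
Counting down 3 scale steps from Cb places the tonic on Gb; a major triad on degree 4 is diatonic only in major.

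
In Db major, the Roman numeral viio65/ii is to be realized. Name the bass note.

The applied chord viio65/ii is rooted on D: D-F-Ab-Cb.
The figure 65 means first inversion — the third is in the bass.

F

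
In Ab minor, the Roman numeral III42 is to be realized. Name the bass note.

III in Ab minor has root Cb; the chord is Cb-Eb-Gb-Bb.
The figure 42 means third inversion — the seventh is in the bass.

Bb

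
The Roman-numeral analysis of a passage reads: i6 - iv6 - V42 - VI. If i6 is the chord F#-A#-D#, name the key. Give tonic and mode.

D# minor

i6 is given as F#-A#-D# — a minor triad with root D#.
If D# is scale degree 1 and the mode makes that degree carry a minor triad, the tonic is D# and the mode is minor.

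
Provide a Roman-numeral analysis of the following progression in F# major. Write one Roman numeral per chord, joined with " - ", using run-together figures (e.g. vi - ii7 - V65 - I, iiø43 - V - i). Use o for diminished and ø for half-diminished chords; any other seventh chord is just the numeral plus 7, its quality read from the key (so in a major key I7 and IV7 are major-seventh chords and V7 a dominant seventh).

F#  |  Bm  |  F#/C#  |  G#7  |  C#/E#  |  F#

I - iv - I64 - V7/V - V6 - I

F# has root F#, degree 1 in F# major, so I.
Bm: minor triad on B — chromatic; iv (borrowed from the parallel minor).
F#/C# has root F#, degree 1 in F# major, so I64.
G#7: a dominant seventh chord on G#, the applied dominant of V → V7/V.
C#/E#: root C# is the dominant; major triad there is V6.
F#: root F# is the tonic; major triad there is I.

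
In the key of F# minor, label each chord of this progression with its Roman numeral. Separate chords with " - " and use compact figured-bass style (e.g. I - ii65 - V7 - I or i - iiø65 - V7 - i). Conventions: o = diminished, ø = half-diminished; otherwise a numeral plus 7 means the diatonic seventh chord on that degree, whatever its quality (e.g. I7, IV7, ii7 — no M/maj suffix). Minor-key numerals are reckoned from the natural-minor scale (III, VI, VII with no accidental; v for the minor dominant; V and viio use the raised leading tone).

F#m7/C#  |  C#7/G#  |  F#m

i43 - V43 - i

F#m7/C#: root F# is the tonic; minor seventh chord there is i43.
C#7/G#: root C# is the dominant; dominant seventh chord there is V43.
F#m: minor triad on F# = scale degree 1 → i.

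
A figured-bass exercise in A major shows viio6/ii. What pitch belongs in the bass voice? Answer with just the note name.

The applied chord viio6/ii is rooted on A#: A#-C#-E.
The figure 6 means first inversion — the third is in the bass.

C#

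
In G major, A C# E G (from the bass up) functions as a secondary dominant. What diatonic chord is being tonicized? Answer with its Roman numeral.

V

The chord is a dominant seventh chord on A.
A dominant resolves down a perfect fifth: A → D. In G major, D is scale degree 5, i.e. V.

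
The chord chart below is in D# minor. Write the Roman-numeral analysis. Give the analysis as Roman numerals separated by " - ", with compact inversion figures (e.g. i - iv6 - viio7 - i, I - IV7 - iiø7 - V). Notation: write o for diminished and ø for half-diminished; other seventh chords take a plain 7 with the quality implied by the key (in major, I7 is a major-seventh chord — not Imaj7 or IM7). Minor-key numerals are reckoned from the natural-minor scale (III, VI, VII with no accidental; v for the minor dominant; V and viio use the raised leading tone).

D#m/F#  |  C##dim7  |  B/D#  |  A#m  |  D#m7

i6 - viio7 - VI6 - v - i7

D#m/F# has root D#, degree 1 in D# minor, so i6.
C##dim7: fully diminished seventh chord on C## = scale degree 7 → viio7.
B/D#: root B is the submediant; major triad there is VI6.
A#m: minor triad on A# = scale degree 5 → v.
D#m7 has root D#, degree 1 in D# minor, so i7.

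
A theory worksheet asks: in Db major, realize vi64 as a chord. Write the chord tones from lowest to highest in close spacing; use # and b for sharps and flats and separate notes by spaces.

F Bb Db

The numeral's case and figure indicate a minor triad. In Db major its root, the submediant, is Bb.
That chord is spelled Bb-Db-F.
With the 64 figure the chord is in second inversion; from the bass F upward in close position it reads F-Bb-Db.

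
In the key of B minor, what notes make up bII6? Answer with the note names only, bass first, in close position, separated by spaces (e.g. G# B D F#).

E G C

Scale degree 2 in B minor is C#; lowering it a half step gives C. bII6 is the Neapolitan sixth — a major triad on the lowered second degree, here in its customary first inversion.
So the chord is C-E-G, a major triad.
The figured bass 6 indicates first inversion, placing the third (E) in the bass: E-G-C.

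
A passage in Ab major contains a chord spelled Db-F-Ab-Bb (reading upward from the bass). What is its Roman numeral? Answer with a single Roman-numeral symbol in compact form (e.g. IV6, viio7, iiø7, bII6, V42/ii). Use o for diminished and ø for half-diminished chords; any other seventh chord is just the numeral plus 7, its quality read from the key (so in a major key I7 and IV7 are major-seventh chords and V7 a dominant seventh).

Stacked in thirds the chord is Bb-Db-F-Ab: a minor seventh chord on Bb.
Bb is scale degree 2 in Ab major, and a minor seventh chord on that degree is written ii7.
With Db in the bass the chord is in first inversion, so the figured bass is 65.

ii65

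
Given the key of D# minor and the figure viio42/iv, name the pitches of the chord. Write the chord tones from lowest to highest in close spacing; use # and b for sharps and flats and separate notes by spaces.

E F## A# C#

viio42/iv is a secondary leading-tone chord. The target iv is G# in D# minor; the applied chord is rooted a semitone below, on F##.
Building a fully diminished seventh chord on F## gives F##-A#-C#-E.
With the 42 figure the chord is in third inversion; from the bass E upward in close position it reads E-F##-A#-C#.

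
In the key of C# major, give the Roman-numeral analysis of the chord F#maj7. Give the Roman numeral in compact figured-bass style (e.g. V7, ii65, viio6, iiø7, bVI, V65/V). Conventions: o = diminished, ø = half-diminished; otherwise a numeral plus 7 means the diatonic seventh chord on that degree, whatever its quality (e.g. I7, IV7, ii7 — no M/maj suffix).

IV7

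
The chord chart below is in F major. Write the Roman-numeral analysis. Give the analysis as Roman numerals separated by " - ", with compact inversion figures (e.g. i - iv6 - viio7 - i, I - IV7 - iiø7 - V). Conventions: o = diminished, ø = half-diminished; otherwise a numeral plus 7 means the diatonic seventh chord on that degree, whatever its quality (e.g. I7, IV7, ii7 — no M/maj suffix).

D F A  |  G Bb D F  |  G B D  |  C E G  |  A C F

vi - ii7 - V/V - V - I6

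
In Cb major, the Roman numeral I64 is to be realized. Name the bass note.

Gb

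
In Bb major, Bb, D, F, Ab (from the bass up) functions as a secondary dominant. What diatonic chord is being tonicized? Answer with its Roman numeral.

IV

The chord is a dominant seventh chord on Bb.
A dominant resolves down a perfect fifth: Bb → Eb. In Bb major, Eb is scale degree 4, i.e. IV.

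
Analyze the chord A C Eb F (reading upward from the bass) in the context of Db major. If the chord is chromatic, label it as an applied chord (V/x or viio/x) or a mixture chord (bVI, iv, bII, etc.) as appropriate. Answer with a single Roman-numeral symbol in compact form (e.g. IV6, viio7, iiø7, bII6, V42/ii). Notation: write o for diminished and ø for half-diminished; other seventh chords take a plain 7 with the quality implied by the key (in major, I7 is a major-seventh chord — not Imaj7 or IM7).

Stacked in thirds the chord is F-A-C-Eb: a dominant seventh chord on F.
F is not a diatonic chord root with this quality in Db major, but it lies a perfect fifth above Bb (vi), so the chord functions as an applied dominant of vi.
With A in the bass the chord is in first inversion, so the figured bass is 65.

V65/vi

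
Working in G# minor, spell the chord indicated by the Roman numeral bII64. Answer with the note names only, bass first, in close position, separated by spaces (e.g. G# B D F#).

E A C#

bII64 is the Neapolitan chord — a major triad on the lowered second degree. In G# minor that root is A.
So the chord is A-C#-E, a major triad.
With the 64 figure the chord is in second inversion; from the bass E upward in close position it reads E-A-C#.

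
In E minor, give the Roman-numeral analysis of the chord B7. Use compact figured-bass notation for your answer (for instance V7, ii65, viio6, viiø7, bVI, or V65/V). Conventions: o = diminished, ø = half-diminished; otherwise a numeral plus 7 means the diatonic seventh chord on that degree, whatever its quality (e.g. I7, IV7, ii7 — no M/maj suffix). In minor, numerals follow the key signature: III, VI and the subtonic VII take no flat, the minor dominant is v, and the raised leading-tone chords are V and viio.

V7

The pitches B-D#-F#-A form a dominant seventh chord rooted on B.
B is scale degree 5 in E minor, and a dominant seventh chord on that degree is written V7.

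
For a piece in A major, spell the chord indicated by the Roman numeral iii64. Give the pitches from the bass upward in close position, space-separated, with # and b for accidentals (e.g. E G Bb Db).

In A major, the third degree is C#, and the diatonic chord built there is a minor triad.
Stacking thirds from C# gives C#-E-G#.
The figured bass 64 indicates second inversion, placing the fifth (G#) in the bass: G#-C#-E.

G# C# E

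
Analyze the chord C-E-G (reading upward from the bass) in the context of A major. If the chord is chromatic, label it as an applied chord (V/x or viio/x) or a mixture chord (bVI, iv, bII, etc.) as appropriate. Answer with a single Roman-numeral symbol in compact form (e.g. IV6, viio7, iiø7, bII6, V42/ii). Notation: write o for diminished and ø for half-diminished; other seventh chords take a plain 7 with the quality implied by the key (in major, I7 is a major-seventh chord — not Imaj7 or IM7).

bIII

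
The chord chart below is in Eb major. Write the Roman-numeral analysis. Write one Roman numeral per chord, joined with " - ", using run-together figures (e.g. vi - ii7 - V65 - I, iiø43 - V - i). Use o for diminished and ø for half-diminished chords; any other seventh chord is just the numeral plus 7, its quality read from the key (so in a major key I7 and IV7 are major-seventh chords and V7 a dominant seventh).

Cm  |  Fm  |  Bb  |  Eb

Cm has root C, degree 6 in Eb major, so vi.
Fm: minor triad on F = scale degree 2 → ii.
Bb: major triad on Bb = scale degree 5 → V.
Eb: root Eb is the tonic; major triad there is I.

vi - ii - V - I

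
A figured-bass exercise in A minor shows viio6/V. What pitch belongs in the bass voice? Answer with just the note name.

The applied chord viio6/V is rooted on D#: D#-F#-A.
The figure 6 means first inversion — the third is in the bass.

F#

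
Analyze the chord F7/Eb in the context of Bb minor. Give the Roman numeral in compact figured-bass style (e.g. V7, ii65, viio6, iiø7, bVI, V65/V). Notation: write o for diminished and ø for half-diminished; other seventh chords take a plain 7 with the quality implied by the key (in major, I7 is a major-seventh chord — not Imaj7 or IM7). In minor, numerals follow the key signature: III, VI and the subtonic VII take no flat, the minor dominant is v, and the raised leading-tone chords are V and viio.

V42

The pitches F-A-C-Eb form a dominant seventh chord rooted on F.
In Bb minor, F is the dominant; the diatonic dominant seventh chord there is V7.
With Eb in the bass the chord is in third inversion, so the figured bass is 42.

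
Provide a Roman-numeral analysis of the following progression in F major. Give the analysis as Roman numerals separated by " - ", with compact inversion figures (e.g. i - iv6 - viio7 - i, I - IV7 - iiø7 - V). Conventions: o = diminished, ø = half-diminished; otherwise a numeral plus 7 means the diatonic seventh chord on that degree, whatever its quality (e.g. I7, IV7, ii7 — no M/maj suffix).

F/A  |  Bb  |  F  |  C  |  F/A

I6 - IV - I - V - I6

F/A: major triad on F = scale degree 1 → I6.
Bb: root Bb is the subdominant; major triad there is IV.
F has root F, degree 1 in F major, so I.
C: root C is the dominant; major triad there is V.
F/A: major triad on F = scale degree 1 → I6.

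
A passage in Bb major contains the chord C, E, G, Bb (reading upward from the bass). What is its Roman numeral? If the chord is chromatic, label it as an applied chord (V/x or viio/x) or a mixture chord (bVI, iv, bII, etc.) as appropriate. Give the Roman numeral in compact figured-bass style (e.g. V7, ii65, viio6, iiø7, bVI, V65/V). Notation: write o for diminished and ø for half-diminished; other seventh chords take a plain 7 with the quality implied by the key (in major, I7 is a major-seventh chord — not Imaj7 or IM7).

V7/V

The pitches C-E-G-Bb form a dominant seventh chord rooted on C.
C is not a diatonic chord root with this quality in Bb major, but it lies a perfect fifth above F (V), so the chord functions as an applied dominant of V.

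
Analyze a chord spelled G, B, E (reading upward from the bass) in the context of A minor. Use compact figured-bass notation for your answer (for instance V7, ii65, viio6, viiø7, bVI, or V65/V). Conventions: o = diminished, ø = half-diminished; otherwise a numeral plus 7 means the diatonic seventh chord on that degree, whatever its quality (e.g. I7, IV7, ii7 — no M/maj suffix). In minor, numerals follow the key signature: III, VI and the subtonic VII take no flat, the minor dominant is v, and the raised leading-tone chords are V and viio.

Stacked in thirds the chord is E-G-B: a minor triad on E.
In A minor, E is the dominant; the diatonic minor triad there is v.
With G in the bass the chord is in first inversion, so the figured bass is 6.

v6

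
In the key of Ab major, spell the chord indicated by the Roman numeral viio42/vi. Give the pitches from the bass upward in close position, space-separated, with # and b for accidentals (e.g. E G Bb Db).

viio42/vi is a secondary leading-tone chord. The target vi is F in Ab major; the applied chord is rooted a semitone below, on E.
Building a fully diminished seventh chord on E gives E-G-Bb-Db.
With the 42 figure the chord is in third inversion; from the bass Db upward in close position it reads Db-E-G-Bb.

Db E G Bb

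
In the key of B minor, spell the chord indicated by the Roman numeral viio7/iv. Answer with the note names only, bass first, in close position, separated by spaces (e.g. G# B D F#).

D# F# A C

viio7/iv is a secondary leading-tone chord. The target iv is E in B minor; the applied chord is rooted a semitone below, on D#.
Building a fully diminished seventh chord on D# gives D#-F#-A-C.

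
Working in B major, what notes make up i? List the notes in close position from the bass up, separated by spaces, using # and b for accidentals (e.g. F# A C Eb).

B D F#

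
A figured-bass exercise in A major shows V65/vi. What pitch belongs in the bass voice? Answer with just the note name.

E#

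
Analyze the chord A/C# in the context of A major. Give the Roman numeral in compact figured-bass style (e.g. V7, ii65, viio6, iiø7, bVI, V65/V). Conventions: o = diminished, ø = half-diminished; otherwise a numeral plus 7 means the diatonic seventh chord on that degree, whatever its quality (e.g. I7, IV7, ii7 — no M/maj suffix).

The pitches A-C#-E form a major triad rooted on A.
In A major, A is the tonic; the diatonic major triad there is I.
With C# in the bass the chord is in first inversion, so the figured bass is 6.

I6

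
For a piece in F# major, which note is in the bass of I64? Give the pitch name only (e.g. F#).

C#

I in F# major has root F#; the chord is F#-A#-C#.
The figure 64 means second inversion — the fifth is in the bass.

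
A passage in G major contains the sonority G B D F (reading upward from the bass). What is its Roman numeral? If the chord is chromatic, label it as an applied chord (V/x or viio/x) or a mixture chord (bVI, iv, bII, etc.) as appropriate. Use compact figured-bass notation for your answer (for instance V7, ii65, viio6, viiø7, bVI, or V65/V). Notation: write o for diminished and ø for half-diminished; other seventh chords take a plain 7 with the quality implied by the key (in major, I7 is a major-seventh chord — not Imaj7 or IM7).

V7/IV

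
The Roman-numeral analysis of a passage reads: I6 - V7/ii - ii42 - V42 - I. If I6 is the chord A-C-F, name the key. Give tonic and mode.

F major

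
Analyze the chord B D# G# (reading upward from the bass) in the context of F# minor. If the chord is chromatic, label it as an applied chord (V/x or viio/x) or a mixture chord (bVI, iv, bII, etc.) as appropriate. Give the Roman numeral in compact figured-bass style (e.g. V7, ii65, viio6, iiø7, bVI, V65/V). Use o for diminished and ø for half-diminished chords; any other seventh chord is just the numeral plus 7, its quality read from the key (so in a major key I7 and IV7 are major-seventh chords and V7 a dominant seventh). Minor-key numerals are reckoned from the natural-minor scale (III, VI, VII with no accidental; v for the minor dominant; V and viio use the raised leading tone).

The pitches G#-B-D# form a minor triad rooted on G#.
G# is the second degree of F# minor. This is the minor supertonic, borrowed from the parallel major (the Dorian ii).
With B in the bass the chord is in first inversion, so the figured bass is 6.

ii6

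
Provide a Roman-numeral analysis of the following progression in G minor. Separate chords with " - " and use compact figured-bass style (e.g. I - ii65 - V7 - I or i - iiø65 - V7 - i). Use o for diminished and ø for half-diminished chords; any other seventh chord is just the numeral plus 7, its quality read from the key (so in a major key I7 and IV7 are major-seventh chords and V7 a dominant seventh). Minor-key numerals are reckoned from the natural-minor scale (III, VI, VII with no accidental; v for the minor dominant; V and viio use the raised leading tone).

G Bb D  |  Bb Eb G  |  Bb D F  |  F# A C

i - VI64 - III - viio

G-Bb-D: minor triad on G = scale degree 1 → i.
Bb-Eb-G: root Eb is the submediant; major triad there is VI64.
Bb-D-F: major triad on Bb = scale degree 3 → III.
F#-A-C: root F# is the leading tone; diminished triad there is viio.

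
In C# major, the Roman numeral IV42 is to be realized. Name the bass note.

IV in C# major has root F#; the chord is F#-A#-C#-E#.
The figure 42 means third inversion — the seventh is in the bass.

E#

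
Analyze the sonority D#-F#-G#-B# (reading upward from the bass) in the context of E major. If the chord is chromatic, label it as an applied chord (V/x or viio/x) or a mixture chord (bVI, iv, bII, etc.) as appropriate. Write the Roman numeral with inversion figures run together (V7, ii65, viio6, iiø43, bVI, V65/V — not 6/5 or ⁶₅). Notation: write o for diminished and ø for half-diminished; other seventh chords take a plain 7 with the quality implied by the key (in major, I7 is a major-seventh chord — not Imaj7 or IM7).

The pitches G#-B#-D#-F# form a dominant seventh chord rooted on G#.
G# is not a diatonic chord root with this quality in E major, but it lies a perfect fifth above C# (vi), so the chord functions as an applied dominant of vi.
With D# in the bass the chord is in second inversion, so the figured bass is 43.

V43/vi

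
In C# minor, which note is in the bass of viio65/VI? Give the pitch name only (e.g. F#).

B

The applied chord viio65/VI is rooted on G#: G#-B-D-F.
The figure 65 means first inversion — the third is in the bass.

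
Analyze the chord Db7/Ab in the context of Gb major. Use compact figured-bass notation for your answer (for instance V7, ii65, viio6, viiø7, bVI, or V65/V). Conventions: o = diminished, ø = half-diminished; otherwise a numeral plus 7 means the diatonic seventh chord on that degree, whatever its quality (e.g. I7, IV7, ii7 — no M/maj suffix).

V43

Stacked in thirds the chord is Db-F-Ab-Cb: a dominant seventh chord on Db.
Db is scale degree 5 in Gb major, and a dominant seventh chord on that degree is written V7.
With Ab in the bass the chord is in second inversion, so the figured bass is 43.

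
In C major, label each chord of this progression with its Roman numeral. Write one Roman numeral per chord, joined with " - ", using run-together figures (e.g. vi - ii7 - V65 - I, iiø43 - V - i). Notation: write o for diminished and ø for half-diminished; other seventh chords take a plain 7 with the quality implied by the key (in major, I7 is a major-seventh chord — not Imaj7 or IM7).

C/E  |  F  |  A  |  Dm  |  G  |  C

I6 - IV - V/ii - ii - V - I

C/E: major triad on C = scale degree 1 → I6.
F: major triad on F = scale degree 4 → IV.
A: a major triad on A, the applied dominant of ii → V/ii.
Dm: root D is the supertonic; minor triad there is ii.
G: root G is the dominant; major triad there is V.
C: root C is the tonic; major triad there is I.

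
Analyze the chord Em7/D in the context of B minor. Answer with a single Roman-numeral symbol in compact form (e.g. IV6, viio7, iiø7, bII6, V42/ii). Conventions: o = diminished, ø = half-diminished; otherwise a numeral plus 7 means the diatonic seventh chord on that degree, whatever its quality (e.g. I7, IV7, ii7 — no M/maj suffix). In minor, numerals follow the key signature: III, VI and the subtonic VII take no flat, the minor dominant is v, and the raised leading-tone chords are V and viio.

iv42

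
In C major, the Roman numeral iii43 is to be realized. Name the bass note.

B

iii in C major has root E; the chord is E-G-B-D.
The figure 43 means second inversion — the fifth is in the bass.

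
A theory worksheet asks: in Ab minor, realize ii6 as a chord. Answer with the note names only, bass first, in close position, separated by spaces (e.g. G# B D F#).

Db F Bb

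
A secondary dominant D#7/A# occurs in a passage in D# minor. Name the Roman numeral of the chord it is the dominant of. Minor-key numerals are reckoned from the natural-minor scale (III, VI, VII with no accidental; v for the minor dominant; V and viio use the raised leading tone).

The chord is a dominant seventh chord on D#.
A dominant resolves down a perfect fifth: D# → G#. In D# minor, G# is scale degree 4, i.e. iv.

iv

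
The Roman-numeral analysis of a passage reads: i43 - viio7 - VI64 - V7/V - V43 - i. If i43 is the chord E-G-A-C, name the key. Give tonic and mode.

A minor

The anchor chord is a minor seventh chord on A, labeled i43.
If A is scale degree 1 and the mode makes that degree carry a minor seventh chord, the tonic is A and the mode is minor.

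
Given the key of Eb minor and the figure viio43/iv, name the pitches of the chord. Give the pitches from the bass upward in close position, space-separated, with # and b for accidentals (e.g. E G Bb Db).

The slash marks an applied leading-tone chord: viio of iv. In Eb minor, iv is Ab, so the leading tone to it is G, a half step below.
Building a fully diminished seventh chord on G gives G-Bb-Db-Fb.
With the 43 figure the chord is in second inversion; from the bass Db upward in close position it reads Db-Fb-G-Bb.

Db Fb G Bb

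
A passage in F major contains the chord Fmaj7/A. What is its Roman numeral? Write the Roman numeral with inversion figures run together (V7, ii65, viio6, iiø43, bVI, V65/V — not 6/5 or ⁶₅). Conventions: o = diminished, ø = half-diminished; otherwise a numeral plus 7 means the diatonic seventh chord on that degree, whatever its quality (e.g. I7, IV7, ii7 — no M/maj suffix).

I65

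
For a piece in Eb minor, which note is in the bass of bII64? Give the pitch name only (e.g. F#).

Cb

bII in Eb minor has root Fb; the chord is Fb-Ab-Cb.
The figure 64 means second inversion — the fifth is in the bass.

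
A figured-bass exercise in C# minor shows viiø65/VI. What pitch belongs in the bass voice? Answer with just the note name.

B

The applied chord viiø65/VI is rooted on G#: G#-B-D-F#.
The figure 65 means first inversion — the third is in the bass.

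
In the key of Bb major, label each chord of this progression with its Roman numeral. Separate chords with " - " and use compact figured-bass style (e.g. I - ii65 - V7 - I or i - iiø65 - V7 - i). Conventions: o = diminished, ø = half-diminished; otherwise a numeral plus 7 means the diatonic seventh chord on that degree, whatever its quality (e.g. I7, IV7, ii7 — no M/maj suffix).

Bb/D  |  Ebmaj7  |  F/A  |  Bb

I6 - IV7 - V6 - I

Bb/D has root Bb, degree 1 in Bb major, so I6.
Ebmaj7 has root Eb, degree 4 in Bb major, so IV7.
F/A: root F is the dominant; major triad there is V6.
Bb: root Bb is the tonic; major triad there is I.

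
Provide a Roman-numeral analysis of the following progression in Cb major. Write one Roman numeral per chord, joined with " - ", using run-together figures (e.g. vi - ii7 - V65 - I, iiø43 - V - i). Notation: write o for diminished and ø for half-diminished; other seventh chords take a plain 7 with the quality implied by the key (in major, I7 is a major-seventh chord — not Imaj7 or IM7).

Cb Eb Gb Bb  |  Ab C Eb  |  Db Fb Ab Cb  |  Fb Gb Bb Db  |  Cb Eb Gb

I7 - V/ii - ii7 - V42 - I

Cb-Eb-Gb-Bb has root Cb, degree 1 in Cb major, so I7.
Ab-C-Eb: chromatic; Ab is V of ii, so V/ii.
Db-Fb-Ab-Cb: minor seventh chord on Db = scale degree 2 → ii7.
Fb-Gb-Bb-Db has root Gb, degree 5 in Cb major, so V42.
Cb-Eb-Gb has root Cb, degree 1 in Cb major, so I.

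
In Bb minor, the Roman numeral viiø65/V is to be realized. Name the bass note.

G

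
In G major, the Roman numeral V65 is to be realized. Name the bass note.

F#

V in G major has root D; the chord is D-F#-A-C.
The figure 65 means first inversion — the third is in the bass.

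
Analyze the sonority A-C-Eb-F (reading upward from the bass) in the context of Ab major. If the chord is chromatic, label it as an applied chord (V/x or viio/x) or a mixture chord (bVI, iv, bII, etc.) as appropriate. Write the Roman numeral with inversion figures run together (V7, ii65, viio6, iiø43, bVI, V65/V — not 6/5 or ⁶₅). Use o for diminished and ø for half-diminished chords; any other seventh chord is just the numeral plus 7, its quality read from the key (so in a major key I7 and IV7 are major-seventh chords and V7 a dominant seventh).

V65/ii

Stacked in thirds the chord is F-A-C-Eb: a dominant seventh chord on F.
F is not a diatonic chord root with this quality in Ab major, but it lies a perfect fifth above Bb (ii), so the chord functions as an applied dominant of ii.
With A in the bass the chord is in first inversion, so the figured bass is 65.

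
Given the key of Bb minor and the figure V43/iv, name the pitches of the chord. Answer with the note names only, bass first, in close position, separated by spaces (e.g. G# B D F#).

V43/iv is a secondary dominant — the dominant seventh of iv. iv in Bb minor is Eb, so the applied chord's root is Bb, a perfect fifth above.
Building a dominant seventh chord on Bb gives Bb-D-F-Ab.
With the 43 figure the chord is in second inversion; from the bass F upward in close position it reads F-Ab-Bb-D.

F Ab Bb D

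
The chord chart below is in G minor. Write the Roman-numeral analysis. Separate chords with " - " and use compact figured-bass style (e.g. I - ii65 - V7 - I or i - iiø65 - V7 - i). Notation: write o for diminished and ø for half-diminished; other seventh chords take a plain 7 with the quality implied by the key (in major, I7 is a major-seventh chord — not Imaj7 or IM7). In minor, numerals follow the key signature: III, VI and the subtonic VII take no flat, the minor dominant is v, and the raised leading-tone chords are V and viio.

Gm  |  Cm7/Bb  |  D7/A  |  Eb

i - iv42 - V43 - VI

Gm: root G is the tonic; minor triad there is i.
Cm7/Bb: minor seventh chord on C = scale degree 4 → iv42.
D7/A: dominant seventh chord on D = scale degree 5 → V43.
Eb has root Eb, degree 6 in G minor, so VI.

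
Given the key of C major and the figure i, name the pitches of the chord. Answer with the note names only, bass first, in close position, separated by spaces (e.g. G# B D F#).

Scale degree 1 in C major is C; here the chord built on it is altered to a minor triad. i is the minor tonic, borrowed from the parallel minor.
So the chord is C-Eb-G.

C Eb G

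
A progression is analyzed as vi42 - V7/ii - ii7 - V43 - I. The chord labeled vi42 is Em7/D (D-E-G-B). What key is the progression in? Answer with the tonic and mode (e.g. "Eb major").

vi42 is given as D-E-G-B — a minor seventh chord with root E.
Counting down 5 scale steps from E places the tonic on G; a minor seventh chord on degree 6 is diatonic only in major.

G major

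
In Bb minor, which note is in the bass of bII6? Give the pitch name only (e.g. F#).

Eb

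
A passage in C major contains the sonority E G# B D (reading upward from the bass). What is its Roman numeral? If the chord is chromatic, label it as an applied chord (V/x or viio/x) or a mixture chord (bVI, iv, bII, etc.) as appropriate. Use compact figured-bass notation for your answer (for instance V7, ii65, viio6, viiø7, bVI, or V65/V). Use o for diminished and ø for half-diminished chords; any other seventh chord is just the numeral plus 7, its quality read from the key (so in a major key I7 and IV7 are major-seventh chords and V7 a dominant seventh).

V7/vi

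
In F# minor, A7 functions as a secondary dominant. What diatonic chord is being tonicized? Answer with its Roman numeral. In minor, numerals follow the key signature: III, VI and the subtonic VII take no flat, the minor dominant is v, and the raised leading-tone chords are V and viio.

The chord is a dominant seventh chord on A.
A dominant resolves down a perfect fifth: A → D. In F# minor, D is scale degree 6, i.e. VI.

VI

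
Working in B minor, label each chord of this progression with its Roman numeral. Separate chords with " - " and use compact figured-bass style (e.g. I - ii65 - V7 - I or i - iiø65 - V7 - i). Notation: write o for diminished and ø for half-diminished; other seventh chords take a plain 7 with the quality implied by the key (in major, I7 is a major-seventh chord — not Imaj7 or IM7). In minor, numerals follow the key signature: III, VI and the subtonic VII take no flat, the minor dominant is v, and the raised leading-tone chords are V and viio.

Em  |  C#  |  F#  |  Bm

Em: root E is the subdominant; minor triad there is iv.
C# is the secondary dominant of V (major triad on C#): V/V.
F# has root F#, degree 5 in B minor, so V.
Bm has root B, degree 1 in B minor, so i.

iv - V/V - V - i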